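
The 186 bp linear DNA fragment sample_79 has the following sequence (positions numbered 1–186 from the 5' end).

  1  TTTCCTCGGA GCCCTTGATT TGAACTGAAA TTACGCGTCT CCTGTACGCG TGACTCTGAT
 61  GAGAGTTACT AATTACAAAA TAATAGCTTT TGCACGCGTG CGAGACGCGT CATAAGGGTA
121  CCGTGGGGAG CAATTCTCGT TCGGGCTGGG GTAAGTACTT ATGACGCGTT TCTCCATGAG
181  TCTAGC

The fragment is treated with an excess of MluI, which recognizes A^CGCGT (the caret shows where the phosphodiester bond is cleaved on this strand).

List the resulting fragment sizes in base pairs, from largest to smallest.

MluI sites (ACGCGT) start at positions 33, 46, 94, 105, 164.
MluI cuts after the first base of each site, so after positions 33, 46, 94, 105, 164.
Linear molecule, 5 cuts → 6 fragments:
  1–33 → 33 bp
  34–46 → 13 bp
  47–94 → 48 bp
  95–105 → 11 bp
  106–164 → 59 bp
  165–186 → 22 bp
Sorted largest to smallest: 59, 48, 33, 22, 13, 11 bp.

59, 48, 33, 22, 13, 11 bp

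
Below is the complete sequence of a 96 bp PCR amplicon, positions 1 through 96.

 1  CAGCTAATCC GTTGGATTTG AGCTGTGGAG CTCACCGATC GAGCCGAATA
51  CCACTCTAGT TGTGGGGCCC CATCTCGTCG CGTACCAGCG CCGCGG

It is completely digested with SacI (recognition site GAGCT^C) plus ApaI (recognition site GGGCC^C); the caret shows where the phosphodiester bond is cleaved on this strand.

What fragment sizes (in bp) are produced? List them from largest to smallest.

37, 32, 27 bp

The SacI site (GAGCTC) starts at position 28.
SacI cuts after base 5 of each site (before the last base), so after position 32.
The ApaI site (GGGCCC) starts at position 65.
ApaI cuts after base 5 of each site (before the last base), so after position 69.
Combined cut positions: 32, 69.
Linear molecule, 2 cuts → 3 fragments:
  1–32 → 32 bp
  33–69 → 37 bp
  70–96 → 27 bp
Sorted largest to smallest: 37, 32, 27 bp.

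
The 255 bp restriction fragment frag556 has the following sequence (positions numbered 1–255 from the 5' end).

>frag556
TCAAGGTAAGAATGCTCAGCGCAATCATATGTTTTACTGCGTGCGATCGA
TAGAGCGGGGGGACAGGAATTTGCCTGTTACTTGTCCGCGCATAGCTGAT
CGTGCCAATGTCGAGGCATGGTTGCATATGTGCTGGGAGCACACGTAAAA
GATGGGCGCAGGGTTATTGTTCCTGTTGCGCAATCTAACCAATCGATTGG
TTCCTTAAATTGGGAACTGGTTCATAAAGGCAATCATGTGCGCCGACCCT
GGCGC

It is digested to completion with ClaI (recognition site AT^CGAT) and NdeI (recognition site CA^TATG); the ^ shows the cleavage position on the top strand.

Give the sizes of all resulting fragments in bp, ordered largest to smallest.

79, 67, 62, 27, 20 bp

ClaI sites (ATCGAT) start at positions 46, 192.
ClaI cuts after base 2 of each site, so after positions 47, 193.
NdeI sites (CATATG) start at positions 26, 125.
NdeI cuts after base 2 of each site, so after positions 27, 126.
Combined cut positions: 27, 47, 126, 193.
Linear molecule, 4 cuts → 5 fragments:
  1–27 → 27 bp
  28–47 → 20 bp
  48–126 → 79 bp
  127–193 → 67 bp
  194–255 → 62 bp
Sorted largest to smallest: 79, 67, 62, 27, 20 bp.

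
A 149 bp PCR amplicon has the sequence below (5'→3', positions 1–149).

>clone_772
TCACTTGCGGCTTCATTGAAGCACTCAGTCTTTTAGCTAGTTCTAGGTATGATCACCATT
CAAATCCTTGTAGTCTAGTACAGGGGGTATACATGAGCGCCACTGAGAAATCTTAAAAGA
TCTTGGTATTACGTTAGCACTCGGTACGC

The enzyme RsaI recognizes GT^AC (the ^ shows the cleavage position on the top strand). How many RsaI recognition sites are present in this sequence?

GTAC occurs starting at positions 78, 144.
RsaI cuts at 2 sites.

2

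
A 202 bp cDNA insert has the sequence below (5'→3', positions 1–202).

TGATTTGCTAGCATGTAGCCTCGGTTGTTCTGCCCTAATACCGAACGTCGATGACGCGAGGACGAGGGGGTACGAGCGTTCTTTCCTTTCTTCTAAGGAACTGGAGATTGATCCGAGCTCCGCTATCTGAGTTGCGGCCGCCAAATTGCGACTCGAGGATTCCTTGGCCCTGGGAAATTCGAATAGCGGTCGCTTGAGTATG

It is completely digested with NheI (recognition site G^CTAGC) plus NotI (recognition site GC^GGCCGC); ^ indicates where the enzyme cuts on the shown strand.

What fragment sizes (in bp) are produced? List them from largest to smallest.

128, 67, 7 bp

The NheI site (GCTAGC) starts at position 7.
NheI cuts after the first base of each site, so after position 7.
The NotI site (GCGGCCGC) starts at position 134.
NotI cuts after base 2 of each site, so after position 135.
Combined cut positions: 7, 135.
Linear molecule, 2 cuts → 3 fragments:
  1–7 → 7 bp
  8–135 → 128 bp
  136–202 → 67 bp
Sorted largest to smallest: 128, 67, 7 bp.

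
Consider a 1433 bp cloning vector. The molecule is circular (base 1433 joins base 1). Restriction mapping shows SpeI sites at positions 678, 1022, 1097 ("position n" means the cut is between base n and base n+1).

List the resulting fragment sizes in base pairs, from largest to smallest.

1014, 344, 75 bp

Circular molecule, 3 cuts → 3 fragments:
  1022 − 678 = 344 bp
  1097 − 1022 = 75 bp
  wrap: 1433 − 1097 + 678 = 1014 bp
Sorted largest to smallest: 1014, 344, 75 bp.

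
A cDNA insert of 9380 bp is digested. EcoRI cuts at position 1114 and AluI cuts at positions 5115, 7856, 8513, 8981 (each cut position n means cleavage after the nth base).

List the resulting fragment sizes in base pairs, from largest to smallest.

4001, 2741, 1114, 657, 468, 399 bp

Combined cut positions (sorted): 1114, 5115, 7856, 8513, 8981.
Linear molecule, 5 cuts → 6 fragments:
  1114 − 0 = 1114 bp
  5115 − 1114 = 4001 bp
  7856 − 5115 = 2741 bp
  8513 − 7856 = 657 bp
  8981 − 8513 = 468 bp
  9380 − 8981 = 399 bp
Sorted largest to smallest: 4001, 2741, 1114, 657, 468, 399 bp.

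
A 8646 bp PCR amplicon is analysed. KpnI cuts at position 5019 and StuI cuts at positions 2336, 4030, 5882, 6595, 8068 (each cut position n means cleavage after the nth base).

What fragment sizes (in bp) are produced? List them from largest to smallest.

Combined cut positions (sorted): 2336, 4030, 5019, 5882, 6595, 8068.
Linear molecule, 6 cuts → 7 fragments:
  2336 − 0 = 2336 bp
  4030 − 2336 = 1694 bp
  5019 − 4030 = 989 bp
  5882 − 5019 = 863 bp
  6595 − 5882 = 713 bp
  8068 − 6595 = 1473 bp
  8646 − 8068 = 578 bp
Sorted largest to smallest: 2336, 1694, 1473, 989, 863, 713, 578 bp.

2336, 1694, 1473, 989, 863, 713, 578 bp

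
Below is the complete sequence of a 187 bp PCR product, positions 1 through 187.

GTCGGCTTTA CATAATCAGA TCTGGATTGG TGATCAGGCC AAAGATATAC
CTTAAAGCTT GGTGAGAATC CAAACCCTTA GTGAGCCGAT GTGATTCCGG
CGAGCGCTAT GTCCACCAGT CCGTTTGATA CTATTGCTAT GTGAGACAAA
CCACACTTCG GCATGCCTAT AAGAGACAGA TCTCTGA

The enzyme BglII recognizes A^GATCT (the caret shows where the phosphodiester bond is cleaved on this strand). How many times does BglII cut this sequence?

AGATCT occurs starting at positions 18, 178.
BglII cuts at 2 sites.

2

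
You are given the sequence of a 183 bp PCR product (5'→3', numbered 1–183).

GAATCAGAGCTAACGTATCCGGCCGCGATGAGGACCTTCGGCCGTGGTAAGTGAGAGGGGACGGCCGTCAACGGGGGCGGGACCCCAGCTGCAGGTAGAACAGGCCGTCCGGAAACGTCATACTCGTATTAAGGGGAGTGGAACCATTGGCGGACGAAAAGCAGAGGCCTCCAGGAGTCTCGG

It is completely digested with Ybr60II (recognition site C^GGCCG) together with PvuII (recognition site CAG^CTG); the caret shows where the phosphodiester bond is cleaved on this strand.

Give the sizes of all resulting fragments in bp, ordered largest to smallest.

95, 26, 23, 20, 19 bp

Ybr60II sites (CGGCCG) start at positions 20, 39, 62.
Ybr60II cuts after the first base of each site, so after positions 20, 39, 62.
The PvuII site (CAGCTG) starts at position 86.
PvuII cuts after base 3 of each site, so after position 88.
Combined cut positions: 20, 39, 62, 88.
Linear molecule, 4 cuts → 5 fragments:
  1–20 → 20 bp
  21–39 → 19 bp
  40–62 → 23 bp
  63–88 → 26 bp
  89–183 → 95 bp
Sorted largest to smallest: 95, 26, 23, 20, 19 bp.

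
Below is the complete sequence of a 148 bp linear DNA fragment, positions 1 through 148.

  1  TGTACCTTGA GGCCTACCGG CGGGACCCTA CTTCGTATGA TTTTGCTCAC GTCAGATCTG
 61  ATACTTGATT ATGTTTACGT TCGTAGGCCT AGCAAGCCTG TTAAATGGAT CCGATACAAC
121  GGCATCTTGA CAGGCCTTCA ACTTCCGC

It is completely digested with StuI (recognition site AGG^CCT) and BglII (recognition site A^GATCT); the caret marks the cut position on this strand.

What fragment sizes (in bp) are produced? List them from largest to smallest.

47, 42, 33, 14, 12 bp

StuI sites (AGGCCT) start at positions 10, 85, 132.
StuI cuts after base 3 of each site, so after positions 12, 87, 134.
The BglII site (AGATCT) starts at position 54.
BglII cuts after the first base of each site, so after position 54.
Combined cut positions: 12, 54, 87, 134.
Linear molecule, 4 cuts → 5 fragments:
  1–12 → 12 bp
  13–54 → 42 bp
  55–87 → 33 bp
  88–134 → 47 bp
  135–148 → 14 bp
Sorted largest to smallest: 47, 42, 33, 14, 12 bp.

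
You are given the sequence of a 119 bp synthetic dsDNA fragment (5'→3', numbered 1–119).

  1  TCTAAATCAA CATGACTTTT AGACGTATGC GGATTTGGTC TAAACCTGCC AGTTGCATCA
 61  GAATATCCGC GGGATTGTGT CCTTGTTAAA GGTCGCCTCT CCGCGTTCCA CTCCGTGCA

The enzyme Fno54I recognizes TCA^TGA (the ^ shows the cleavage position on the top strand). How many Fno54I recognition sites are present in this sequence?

0

No occurrence of TCATGA is present in the sequence.
Fno54I does not cut: 0 sites.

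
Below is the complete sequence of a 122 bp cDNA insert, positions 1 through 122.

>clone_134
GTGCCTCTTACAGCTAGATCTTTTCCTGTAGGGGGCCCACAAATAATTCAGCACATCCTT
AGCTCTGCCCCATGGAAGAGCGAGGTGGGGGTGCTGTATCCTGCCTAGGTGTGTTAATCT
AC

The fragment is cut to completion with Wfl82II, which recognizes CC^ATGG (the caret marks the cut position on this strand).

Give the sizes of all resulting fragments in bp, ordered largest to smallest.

71, 51 bp

The Wfl82II site (CCATGG) starts at position 70.
Wfl82II cuts after base 2 of each site, so after position 71.
Linear molecule, 1 cut → 2 fragments:
  1–71 → 71 bp
  72–122 → 51 bp
Sorted largest to smallest: 71, 51 bp.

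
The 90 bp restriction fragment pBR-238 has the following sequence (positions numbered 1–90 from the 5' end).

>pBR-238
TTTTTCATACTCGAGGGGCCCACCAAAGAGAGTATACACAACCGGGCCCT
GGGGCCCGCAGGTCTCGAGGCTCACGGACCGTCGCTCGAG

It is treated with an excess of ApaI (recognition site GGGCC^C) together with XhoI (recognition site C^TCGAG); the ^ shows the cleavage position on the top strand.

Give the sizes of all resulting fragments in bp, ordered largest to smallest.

28, 21, 10, 10, 8, 8, 5 bp

ApaI sites (GGGCCC) start at positions 16, 44, 52.
ApaI cuts after base 5 of each site (before the last base), so after positions 20, 48, 56.
XhoI sites (CTCGAG) start at positions 10, 64, 85.
XhoI cuts after the first base of each site, so after positions 10, 64, 85.
Combined cut positions: 10, 20, 48, 56, 64, 85.
Linear molecule, 6 cuts → 7 fragments:
  1–10 → 10 bp
  11–20 → 10 bp
  21–48 → 28 bp
  49–56 → 8 bp
  57–64 → 8 bp
  65–85 → 21 bp
  86–90 → 5 bp
Sorted largest to smallest: 28, 21, 10, 10, 8, 8, 5 bp.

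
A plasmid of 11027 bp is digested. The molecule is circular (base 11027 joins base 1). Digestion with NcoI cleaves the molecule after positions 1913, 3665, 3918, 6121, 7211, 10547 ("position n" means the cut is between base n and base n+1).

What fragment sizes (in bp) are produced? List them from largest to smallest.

Circular molecule, 6 cuts → 6 fragments:
  3665 − 1913 = 1752 bp
  3918 − 3665 = 253 bp
  6121 − 3918 = 2203 bp
  7211 − 6121 = 1090 bp
  10547 − 7211 = 3336 bp
  wrap: 11027 − 10547 + 1913 = 2393 bp
Sorted largest to smallest: 3336, 2393, 2203, 1752, 1090, 253 bp.

3336, 2393, 2203, 1752, 1090, 253 bp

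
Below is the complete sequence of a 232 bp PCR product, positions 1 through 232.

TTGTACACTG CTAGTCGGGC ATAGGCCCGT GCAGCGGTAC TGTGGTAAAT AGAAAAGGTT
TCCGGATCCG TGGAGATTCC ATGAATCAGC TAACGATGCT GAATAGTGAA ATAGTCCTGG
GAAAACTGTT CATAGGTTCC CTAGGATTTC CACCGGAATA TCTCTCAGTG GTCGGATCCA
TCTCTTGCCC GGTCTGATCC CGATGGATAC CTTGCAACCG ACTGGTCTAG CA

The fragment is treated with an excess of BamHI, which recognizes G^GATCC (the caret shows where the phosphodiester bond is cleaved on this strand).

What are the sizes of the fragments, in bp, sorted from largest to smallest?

110, 64, 58 bp

BamHI sites (GGATCC) start at positions 64, 174.
BamHI cuts after the first base of each site, so after positions 64, 174.
Linear molecule, 2 cuts → 3 fragments:
  1–64 → 64 bp
  65–174 → 110 bp
  175–232 → 58 bp
Sorted largest to smallest: 110, 64, 58 bp.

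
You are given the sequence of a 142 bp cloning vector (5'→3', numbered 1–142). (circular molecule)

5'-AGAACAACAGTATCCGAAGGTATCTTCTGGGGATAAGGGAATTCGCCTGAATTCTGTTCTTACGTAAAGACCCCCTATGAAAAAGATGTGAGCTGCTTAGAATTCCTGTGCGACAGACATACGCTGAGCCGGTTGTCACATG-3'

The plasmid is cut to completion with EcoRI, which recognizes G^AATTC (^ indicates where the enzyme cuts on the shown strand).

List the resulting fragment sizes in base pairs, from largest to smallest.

81, 51, 10 bp

EcoRI sites (GAATTC) start at positions 39, 49, 100.
EcoRI cuts after the first base of each site, so after positions 39, 49, 100.
Circular molecule, 3 cuts → 3 fragments:
  40–49 → 10 bp
  50–100 → 51 bp
  101–142 then 1–39 → 42 + 39 = 81 bp
Sorted largest to smallest: 81, 51, 10 bp.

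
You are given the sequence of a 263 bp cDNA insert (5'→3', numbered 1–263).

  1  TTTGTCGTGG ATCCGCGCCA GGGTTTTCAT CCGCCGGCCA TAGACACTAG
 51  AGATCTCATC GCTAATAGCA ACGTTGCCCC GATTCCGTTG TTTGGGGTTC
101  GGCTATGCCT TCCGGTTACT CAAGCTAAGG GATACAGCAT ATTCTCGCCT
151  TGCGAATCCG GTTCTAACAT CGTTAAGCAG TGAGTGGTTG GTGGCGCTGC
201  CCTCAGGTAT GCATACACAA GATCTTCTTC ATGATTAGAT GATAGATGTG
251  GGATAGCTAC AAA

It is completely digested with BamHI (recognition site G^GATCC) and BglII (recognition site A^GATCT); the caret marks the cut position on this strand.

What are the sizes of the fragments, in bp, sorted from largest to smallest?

169, 43, 42, 9 bp

The BamHI site (GGATCC) starts at position 9.
BamHI cuts after the first base of each site, so after position 9.
BglII sites (AGATCT) start at positions 51, 220.
BglII cuts after the first base of each site, so after positions 51, 220.
Combined cut positions: 9, 51, 220.
Linear molecule, 3 cuts → 4 fragments:
  1–9 → 9 bp
  10–51 → 42 bp
  52–220 → 169 bp
  221–263 → 43 bp
Sorted largest to smallest: 169, 43, 42, 9 bp.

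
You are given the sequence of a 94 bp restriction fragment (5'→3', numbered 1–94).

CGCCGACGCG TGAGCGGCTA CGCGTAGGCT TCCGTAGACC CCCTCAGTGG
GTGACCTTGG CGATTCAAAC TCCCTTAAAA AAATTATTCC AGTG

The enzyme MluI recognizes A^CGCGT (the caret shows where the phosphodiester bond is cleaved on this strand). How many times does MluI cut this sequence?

ACGCGT occurs starting at positions 6, 20.
MluI cuts at 2 sites.

2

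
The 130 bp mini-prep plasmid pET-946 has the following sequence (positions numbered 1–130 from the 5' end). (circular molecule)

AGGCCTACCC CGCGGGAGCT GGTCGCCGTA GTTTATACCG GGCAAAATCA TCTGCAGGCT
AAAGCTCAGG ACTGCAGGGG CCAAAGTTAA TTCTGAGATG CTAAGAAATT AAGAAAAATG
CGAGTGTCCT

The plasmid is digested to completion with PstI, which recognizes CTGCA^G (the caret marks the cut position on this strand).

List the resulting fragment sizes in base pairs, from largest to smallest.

110, 20 bp

PstI sites (CTGCAG) start at positions 52, 72.
PstI cuts after base 5 of each site (before the last base), so after positions 56, 76.
Circular molecule, 2 cuts → 2 fragments:
  57–76 → 20 bp
  77–130 then 1–56 → 54 + 56 = 110 bp
Sorted largest to smallest: 110, 20 bp.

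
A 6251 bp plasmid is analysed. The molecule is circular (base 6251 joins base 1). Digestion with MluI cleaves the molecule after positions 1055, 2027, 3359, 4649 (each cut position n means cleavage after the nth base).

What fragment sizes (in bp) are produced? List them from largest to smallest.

Circular molecule, 4 cuts → 4 fragments:
  2027 − 1055 = 972 bp
  3359 − 2027 = 1332 bp
  4649 − 3359 = 1290 bp
  wrap: 6251 − 4649 + 1055 = 2657 bp
Sorted largest to smallest: 2657, 1332, 1290, 972 bp.

2657, 1332, 1290, 972 bp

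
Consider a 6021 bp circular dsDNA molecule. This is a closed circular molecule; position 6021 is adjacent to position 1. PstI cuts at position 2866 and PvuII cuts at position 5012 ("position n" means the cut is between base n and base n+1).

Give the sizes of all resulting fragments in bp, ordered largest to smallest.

3875, 2146 bp

Combined cut positions (sorted): 2866, 5012.
Circular molecule, 2 cuts → 2 fragments:
  5012 − 2866 = 2146 bp
  wrap: 6021 − 5012 + 2866 = 3875 bp
Sorted largest to smallest: 3875, 2146 bp.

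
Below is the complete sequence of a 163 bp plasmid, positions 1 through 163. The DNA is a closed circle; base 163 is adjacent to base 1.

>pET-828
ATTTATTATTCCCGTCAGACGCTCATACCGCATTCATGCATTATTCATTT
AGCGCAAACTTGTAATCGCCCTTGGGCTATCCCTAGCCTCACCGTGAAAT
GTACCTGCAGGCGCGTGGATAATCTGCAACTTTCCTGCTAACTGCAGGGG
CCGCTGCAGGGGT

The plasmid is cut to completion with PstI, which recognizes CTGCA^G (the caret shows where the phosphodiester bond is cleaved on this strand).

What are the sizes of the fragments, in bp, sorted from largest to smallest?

114, 37, 12 bp

PstI sites (CTGCAG) start at positions 105, 142, 154.
PstI cuts after base 5 of each site (before the last base), so after positions 109, 146, 158.
Circular molecule, 3 cuts → 3 fragments:
  110–146 → 37 bp
  147–158 → 12 bp
  159–163 then 1–109 → 5 + 109 = 114 bp
Sorted largest to smallest: 114, 37, 12 bp.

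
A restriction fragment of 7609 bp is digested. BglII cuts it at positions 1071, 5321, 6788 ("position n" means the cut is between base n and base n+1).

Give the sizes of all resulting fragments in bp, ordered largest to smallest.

4250, 1467, 1071, 821 bp

Linear molecule, 3 cuts → 4 fragments:
  1071 − 0 = 1071 bp
  5321 − 1071 = 4250 bp
  6788 − 5321 = 1467 bp
  7609 − 6788 = 821 bp
Sorted largest to smallest: 4250, 1467, 1071, 821 bp.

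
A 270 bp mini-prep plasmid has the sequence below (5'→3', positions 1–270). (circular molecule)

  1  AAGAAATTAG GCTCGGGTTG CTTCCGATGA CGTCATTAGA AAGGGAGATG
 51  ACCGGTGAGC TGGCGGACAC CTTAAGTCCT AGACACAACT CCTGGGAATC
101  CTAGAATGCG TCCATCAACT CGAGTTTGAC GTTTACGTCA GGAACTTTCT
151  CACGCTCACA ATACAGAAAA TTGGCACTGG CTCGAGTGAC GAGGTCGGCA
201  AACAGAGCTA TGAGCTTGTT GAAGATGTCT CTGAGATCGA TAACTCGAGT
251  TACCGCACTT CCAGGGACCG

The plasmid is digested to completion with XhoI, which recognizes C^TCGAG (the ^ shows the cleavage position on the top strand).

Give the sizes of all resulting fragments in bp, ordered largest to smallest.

145, 63, 62 bp

XhoI sites (CTCGAG) start at positions 119, 181, 244.
XhoI cuts after the first base of each site, so after positions 119, 181, 244.
Circular molecule, 3 cuts → 3 fragments:
  120–181 → 62 bp
  182–244 → 63 bp
  245–270 then 1–119 → 26 + 119 = 145 bp
Sorted largest to smallest: 145, 63, 62 bp.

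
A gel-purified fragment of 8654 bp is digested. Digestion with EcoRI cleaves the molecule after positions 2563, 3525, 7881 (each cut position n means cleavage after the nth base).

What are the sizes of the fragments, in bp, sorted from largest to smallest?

4356, 2563, 962, 773 bp

Linear molecule, 3 cuts → 4 fragments:
  2563 − 0 = 2563 bp
  3525 − 2563 = 962 bp
  7881 − 3525 = 4356 bp
  8654 − 7881 = 773 bp
Sorted largest to smallest: 4356, 2563, 962, 773 bp.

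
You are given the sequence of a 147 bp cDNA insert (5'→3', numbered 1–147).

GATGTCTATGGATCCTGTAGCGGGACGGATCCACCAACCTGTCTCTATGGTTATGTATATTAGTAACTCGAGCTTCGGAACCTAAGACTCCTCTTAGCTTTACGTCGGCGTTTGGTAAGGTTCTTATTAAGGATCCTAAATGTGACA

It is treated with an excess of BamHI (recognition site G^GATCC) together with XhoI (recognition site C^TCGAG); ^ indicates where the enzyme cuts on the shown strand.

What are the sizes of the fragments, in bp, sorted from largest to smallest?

64, 40, 17, 16, 10 bp

BamHI sites (GGATCC) start at positions 10, 27, 131.
BamHI cuts after the first base of each site, so after positions 10, 27, 131.
The XhoI site (CTCGAG) starts at position 67.
XhoI cuts after the first base of each site, so after position 67.
Combined cut positions: 10, 27, 67, 131.
Linear molecule, 4 cuts → 5 fragments:
  1–10 → 10 bp
  11–27 → 17 bp
  28–67 → 40 bp
  68–131 → 64 bp
  132–147 → 16 bp
Sorted largest to smallest: 64, 40, 17, 16, 10 bp.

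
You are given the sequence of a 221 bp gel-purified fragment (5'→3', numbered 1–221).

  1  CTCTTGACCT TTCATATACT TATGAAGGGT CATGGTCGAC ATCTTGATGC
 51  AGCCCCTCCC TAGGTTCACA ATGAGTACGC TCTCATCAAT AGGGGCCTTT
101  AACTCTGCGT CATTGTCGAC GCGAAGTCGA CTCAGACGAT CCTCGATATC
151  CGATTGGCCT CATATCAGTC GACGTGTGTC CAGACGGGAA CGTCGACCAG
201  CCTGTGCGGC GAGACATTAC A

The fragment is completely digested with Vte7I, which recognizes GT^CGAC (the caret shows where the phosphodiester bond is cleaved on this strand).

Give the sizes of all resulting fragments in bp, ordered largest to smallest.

Vte7I sites (GTCGAC) start at positions 35, 115, 126, 168, 192.
Vte7I cuts after base 2 of each site, so after positions 36, 116, 127, 169, 193.
Linear molecule, 5 cuts → 6 fragments:
  1–36 → 36 bp
  37–116 → 80 bp
  117–127 → 11 bp
  128–169 → 42 bp
  170–193 → 24 bp
  194–221 → 28 bp
Sorted largest to smallest: 80, 42, 36, 28, 24, 11 bp.

80, 42, 36, 28, 24, 11 bp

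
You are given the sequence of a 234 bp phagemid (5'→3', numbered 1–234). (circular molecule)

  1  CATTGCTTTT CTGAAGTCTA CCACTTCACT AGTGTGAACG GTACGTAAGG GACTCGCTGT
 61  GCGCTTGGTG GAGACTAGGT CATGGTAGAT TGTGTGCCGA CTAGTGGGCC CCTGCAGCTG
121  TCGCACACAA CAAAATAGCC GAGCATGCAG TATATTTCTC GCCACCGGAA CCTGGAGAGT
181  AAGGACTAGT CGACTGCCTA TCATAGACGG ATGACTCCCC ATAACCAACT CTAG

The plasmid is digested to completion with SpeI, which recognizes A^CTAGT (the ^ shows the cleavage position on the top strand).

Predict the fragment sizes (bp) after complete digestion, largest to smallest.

85, 77, 72 bp

SpeI sites (ACTAGT) start at positions 28, 100, 185.
SpeI cuts after the first base of each site, so after positions 28, 100, 185.
Circular molecule, 3 cuts → 3 fragments:
  29–100 → 72 bp
  101–185 → 85 bp
  186–234 then 1–28 → 49 + 28 = 77 bp
Sorted largest to smallest: 85, 77, 72 bp.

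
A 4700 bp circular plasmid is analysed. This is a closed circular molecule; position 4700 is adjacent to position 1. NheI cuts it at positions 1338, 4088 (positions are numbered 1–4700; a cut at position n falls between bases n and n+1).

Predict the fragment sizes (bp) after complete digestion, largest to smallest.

2750, 1950 bp

Circular molecule, 2 cuts → 2 fragments:
  4088 − 1338 = 2750 bp
  wrap: 4700 − 4088 + 1338 = 1950 bp
Sorted largest to smallest: 2750, 1950 bp.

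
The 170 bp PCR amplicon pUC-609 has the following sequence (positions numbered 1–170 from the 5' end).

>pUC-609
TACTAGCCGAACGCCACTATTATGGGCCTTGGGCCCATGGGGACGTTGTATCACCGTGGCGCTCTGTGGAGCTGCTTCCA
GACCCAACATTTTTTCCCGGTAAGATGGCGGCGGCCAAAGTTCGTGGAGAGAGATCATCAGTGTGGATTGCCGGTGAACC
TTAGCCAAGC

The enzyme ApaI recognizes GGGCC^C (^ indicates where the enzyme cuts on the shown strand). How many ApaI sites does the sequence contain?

GGGCCC occurs starting at position 31.
ApaI cuts at 1 site.

1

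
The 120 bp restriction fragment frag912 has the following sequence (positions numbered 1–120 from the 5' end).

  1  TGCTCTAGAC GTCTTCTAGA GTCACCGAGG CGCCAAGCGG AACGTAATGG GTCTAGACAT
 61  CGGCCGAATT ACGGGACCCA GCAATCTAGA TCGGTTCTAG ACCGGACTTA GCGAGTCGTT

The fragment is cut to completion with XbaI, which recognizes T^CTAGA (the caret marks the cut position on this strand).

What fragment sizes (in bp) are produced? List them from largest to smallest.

37, 33, 24, 11, 11, 4 bp

XbaI sites (TCTAGA) start at positions 4, 15, 52, 85, 96.
XbaI cuts after the first base of each site, so after positions 4, 15, 52, 85, 96.
Linear molecule, 5 cuts → 6 fragments:
  1–4 → 4 bp
  5–15 → 11 bp
  16–52 → 37 bp
  53–85 → 33 bp
  86–96 → 11 bp
  97–120 → 24 bp
Sorted largest to smallest: 37, 33, 24, 11, 11, 4 bp.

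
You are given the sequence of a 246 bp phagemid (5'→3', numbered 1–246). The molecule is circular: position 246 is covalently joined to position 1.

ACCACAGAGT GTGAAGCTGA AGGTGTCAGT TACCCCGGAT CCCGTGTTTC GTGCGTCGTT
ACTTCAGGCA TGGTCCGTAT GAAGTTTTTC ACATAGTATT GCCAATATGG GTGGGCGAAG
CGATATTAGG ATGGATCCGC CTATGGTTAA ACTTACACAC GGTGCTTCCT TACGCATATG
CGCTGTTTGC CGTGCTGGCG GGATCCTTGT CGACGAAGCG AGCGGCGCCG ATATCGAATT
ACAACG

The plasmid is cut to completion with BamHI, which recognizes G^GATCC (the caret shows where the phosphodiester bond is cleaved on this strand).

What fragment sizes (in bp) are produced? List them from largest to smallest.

BamHI sites (GGATCC) start at positions 37, 133, 201.
BamHI cuts after the first base of each site, so after positions 37, 133, 201.
Circular molecule, 3 cuts → 3 fragments:
  38–133 → 96 bp
  134–201 → 68 bp
  202–246 then 1–37 → 45 + 37 = 82 bp
Sorted largest to smallest: 96, 82, 68 bp.

96, 82, 68 bp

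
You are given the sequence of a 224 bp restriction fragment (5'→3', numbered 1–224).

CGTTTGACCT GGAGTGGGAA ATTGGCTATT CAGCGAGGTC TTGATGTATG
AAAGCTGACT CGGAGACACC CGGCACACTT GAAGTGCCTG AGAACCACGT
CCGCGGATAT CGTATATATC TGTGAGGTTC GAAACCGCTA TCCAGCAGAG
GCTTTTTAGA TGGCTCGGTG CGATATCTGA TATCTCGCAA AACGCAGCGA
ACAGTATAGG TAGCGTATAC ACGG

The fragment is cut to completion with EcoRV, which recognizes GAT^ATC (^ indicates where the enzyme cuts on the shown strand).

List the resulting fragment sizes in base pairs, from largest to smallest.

EcoRV sites (GATATC) start at positions 106, 172, 179.
EcoRV cuts after base 3 of each site, so after positions 108, 174, 181.
Linear molecule, 3 cuts → 4 fragments:
  1–108 → 108 bp
  109–174 → 66 bp
  175–181 → 7 bp
  182–224 → 43 bp
Sorted largest to smallest: 108, 66, 43, 7 bp.

108, 66, 43, 7 bp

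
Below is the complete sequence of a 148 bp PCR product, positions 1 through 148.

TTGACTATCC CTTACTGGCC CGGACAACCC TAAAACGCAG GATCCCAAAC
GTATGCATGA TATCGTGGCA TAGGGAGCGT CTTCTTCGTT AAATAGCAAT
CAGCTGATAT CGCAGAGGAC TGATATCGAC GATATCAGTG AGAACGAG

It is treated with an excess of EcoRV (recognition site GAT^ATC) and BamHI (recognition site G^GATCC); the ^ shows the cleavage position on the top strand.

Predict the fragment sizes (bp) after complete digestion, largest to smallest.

EcoRV sites (GATATC) start at positions 59, 106, 122, 131.
EcoRV cuts after base 3 of each site, so after positions 61, 108, 124, 133.
The BamHI site (GGATCC) starts at position 40.
BamHI cuts after the first base of each site, so after position 40.
Combined cut positions: 40, 61, 108, 124, 133.
Linear molecule, 5 cuts → 6 fragments:
  1–40 → 40 bp
  41–61 → 21 bp
  62–108 → 47 bp
  109–124 → 16 bp
  125–133 → 9 bp
  134–148 → 15 bp
Sorted largest to smallest: 47, 40, 21, 16, 15, 9 bp.

47, 40, 21, 16, 15, 9 bp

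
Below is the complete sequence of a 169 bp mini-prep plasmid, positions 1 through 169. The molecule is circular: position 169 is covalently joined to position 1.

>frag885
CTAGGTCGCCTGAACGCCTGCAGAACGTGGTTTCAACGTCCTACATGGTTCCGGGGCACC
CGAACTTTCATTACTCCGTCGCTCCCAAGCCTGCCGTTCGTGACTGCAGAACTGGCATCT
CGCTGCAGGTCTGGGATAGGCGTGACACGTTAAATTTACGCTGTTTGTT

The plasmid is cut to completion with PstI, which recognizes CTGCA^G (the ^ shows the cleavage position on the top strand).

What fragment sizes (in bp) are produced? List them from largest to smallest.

PstI sites (CTGCAG) start at positions 18, 104, 123.
PstI cuts after base 5 of each site (before the last base), so after positions 22, 108, 127.
Circular molecule, 3 cuts → 3 fragments:
  23–108 → 86 bp
  109–127 → 19 bp
  128–169 then 1–22 → 42 + 22 = 64 bp
Sorted largest to smallest: 86, 64, 19 bp.

86, 64, 19 bp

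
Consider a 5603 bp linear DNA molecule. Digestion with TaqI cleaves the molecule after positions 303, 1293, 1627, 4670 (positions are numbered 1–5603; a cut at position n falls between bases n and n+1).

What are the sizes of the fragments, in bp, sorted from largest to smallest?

Linear molecule, 4 cuts → 5 fragments:
  303 − 0 = 303 bp
  1293 − 303 = 990 bp
  1627 − 1293 = 334 bp
  4670 − 1627 = 3043 bp
  5603 − 4670 = 933 bp
Sorted largest to smallest: 3043, 990, 933, 334, 303 bp.

3043, 990, 933, 334, 303 bp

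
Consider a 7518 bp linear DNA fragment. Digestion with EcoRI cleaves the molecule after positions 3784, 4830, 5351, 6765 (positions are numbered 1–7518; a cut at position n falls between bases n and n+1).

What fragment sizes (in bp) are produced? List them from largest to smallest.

3784, 1414, 1046, 753, 521 bp

Linear molecule, 4 cuts → 5 fragments:
  3784 − 0 = 3784 bp
  4830 − 3784 = 1046 bp
  5351 − 4830 = 521 bp
  6765 − 5351 = 1414 bp
  7518 − 6765 = 753 bp
Sorted largest to smallest: 3784, 1414, 1046, 753, 521 bp.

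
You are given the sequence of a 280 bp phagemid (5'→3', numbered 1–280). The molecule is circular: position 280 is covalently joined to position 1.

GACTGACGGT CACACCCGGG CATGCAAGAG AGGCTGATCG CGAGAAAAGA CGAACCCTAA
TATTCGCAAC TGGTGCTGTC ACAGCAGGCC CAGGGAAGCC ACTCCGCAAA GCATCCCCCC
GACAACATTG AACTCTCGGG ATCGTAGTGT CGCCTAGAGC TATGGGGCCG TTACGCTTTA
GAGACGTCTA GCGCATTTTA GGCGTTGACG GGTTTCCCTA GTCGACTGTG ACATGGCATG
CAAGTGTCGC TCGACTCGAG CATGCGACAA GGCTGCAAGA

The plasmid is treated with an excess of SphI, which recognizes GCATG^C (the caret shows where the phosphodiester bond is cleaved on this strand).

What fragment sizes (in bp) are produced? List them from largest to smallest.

216, 40, 24 bp

SphI sites (GCATGC) start at positions 20, 236, 260.
SphI cuts after base 5 of each site (before the last base), so after positions 24, 240, 264.
Circular molecule, 3 cuts → 3 fragments:
  25–240 → 216 bp
  241–264 → 24 bp
  265–280 then 1–24 → 16 + 24 = 40 bp
Sorted largest to smallest: 216, 40, 24 bp.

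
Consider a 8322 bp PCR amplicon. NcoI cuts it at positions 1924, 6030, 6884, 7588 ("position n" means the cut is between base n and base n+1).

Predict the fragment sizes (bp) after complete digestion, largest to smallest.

Linear molecule, 4 cuts → 5 fragments:
  1924 − 0 = 1924 bp
  6030 − 1924 = 4106 bp
  6884 − 6030 = 854 bp
  7588 − 6884 = 704 bp
  8322 − 7588 = 734 bp
Sorted largest to smallest: 4106, 1924, 854, 734, 704 bp.

4106, 1924, 854, 734, 704 bp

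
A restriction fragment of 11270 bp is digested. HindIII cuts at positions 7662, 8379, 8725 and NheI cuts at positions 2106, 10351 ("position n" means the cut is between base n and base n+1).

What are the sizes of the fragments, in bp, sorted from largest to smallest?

5556, 2106, 1626, 919, 717, 346 bp

Combined cut positions (sorted): 2106, 7662, 8379, 8725, 10351.
Linear molecule, 5 cuts → 6 fragments:
  2106 − 0 = 2106 bp
  7662 − 2106 = 5556 bp
  8379 − 7662 = 717 bp
  8725 − 8379 = 346 bp
  10351 − 8725 = 1626 bp
  11270 − 10351 = 919 bp
Sorted largest to smallest: 5556, 2106, 1626, 919, 717, 346 bp.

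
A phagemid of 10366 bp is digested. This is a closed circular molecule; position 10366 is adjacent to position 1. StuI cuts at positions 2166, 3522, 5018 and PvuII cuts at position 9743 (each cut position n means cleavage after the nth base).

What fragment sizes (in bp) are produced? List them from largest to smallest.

Combined cut positions (sorted): 2166, 3522, 5018, 9743.
Circular molecule, 4 cuts → 4 fragments:
  3522 − 2166 = 1356 bp
  5018 − 3522 = 1496 bp
  9743 − 5018 = 4725 bp
  wrap: 10366 − 9743 + 2166 = 2789 bp
Sorted largest to smallest: 4725, 2789, 1496, 1356 bp.

4725, 2789, 1496, 1356 bp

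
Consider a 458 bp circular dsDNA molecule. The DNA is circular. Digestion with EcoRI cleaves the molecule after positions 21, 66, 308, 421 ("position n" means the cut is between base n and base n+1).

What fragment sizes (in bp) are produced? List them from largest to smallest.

Circular molecule, 4 cuts → 4 fragments:
  66 − 21 = 45 bp
  308 − 66 = 242 bp
  421 − 308 = 113 bp
  wrap: 458 − 421 + 21 = 58 bp
Sorted largest to smallest: 242, 113, 58, 45 bp.

242, 113, 58, 45 bp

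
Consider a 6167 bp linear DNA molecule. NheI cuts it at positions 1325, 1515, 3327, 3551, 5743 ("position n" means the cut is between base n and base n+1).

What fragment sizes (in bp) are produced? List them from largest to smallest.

2192, 1812, 1325, 424, 224, 190 bp

Linear molecule, 5 cuts → 6 fragments:
  1325 − 0 = 1325 bp
  1515 − 1325 = 190 bp
  3327 − 1515 = 1812 bp
  3551 − 3327 = 224 bp
  5743 − 3551 = 2192 bp
  6167 − 5743 = 424 bp
Sorted largest to smallest: 2192, 1812, 1325, 424, 224, 190 bp.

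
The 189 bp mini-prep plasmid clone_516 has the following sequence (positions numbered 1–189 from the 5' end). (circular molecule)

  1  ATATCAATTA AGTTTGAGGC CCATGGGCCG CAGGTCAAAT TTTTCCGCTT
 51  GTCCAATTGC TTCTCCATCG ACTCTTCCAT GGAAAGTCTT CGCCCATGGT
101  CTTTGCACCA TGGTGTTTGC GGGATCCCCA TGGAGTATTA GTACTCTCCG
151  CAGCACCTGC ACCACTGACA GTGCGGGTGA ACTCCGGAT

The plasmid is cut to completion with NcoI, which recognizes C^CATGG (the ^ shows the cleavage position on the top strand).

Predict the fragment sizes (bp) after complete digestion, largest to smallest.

82, 56, 20, 17, 14 bp

NcoI sites (CCATGG) start at positions 21, 77, 94, 108, 128.
NcoI cuts after the first base of each site, so after positions 21, 77, 94, 108, 128.
Circular molecule, 5 cuts → 5 fragments:
  22–77 → 56 bp
  78–94 → 17 bp
  95–108 → 14 bp
  109–128 → 20 bp
  129–189 then 1–21 → 61 + 21 = 82 bp
Sorted largest to smallest: 82, 56, 20, 17, 14 bp.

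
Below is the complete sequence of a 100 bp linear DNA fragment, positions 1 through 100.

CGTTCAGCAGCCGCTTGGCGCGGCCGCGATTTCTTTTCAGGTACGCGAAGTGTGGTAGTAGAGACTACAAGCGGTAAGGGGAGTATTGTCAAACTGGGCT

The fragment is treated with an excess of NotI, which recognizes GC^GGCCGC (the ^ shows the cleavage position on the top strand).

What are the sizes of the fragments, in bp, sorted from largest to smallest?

The NotI site (GCGGCCGC) starts at position 20.
NotI cuts after base 2 of each site, so after position 21.
Linear molecule, 1 cut → 2 fragments:
  1–21 → 21 bp
  22–100 → 79 bp
Sorted largest to smallest: 79, 21 bp.

79, 21 bp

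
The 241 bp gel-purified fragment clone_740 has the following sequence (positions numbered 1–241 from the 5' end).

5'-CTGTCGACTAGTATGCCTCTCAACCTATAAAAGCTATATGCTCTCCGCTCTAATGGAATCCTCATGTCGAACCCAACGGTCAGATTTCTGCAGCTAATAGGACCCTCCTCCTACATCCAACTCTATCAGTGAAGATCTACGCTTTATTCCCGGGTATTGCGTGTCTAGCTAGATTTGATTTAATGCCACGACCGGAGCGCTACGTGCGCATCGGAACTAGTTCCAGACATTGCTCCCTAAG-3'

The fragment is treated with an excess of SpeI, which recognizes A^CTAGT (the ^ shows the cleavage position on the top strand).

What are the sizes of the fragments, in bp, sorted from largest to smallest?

SpeI sites (ACTAGT) start at positions 7, 216.
SpeI cuts after the first base of each site, so after positions 7, 216.
Linear molecule, 2 cuts → 3 fragments:
  1–7 → 7 bp
  8–216 → 209 bp
  217–241 → 25 bp
Sorted largest to smallest: 209, 25, 7 bp.

209, 25, 7 bp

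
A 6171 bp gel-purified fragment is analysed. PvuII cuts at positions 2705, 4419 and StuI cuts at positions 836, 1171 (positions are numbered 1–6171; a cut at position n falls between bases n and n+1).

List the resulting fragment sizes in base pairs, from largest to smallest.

1752, 1714, 1534, 836, 335 bp

Combined cut positions (sorted): 836, 1171, 2705, 4419.
Linear molecule, 4 cuts → 5 fragments:
  836 − 0 = 836 bp
  1171 − 836 = 335 bp
  2705 − 1171 = 1534 bp
  4419 − 2705 = 1714 bp
  6171 − 4419 = 1752 bp
Sorted largest to smallest: 1752, 1714, 1534, 836, 335 bp.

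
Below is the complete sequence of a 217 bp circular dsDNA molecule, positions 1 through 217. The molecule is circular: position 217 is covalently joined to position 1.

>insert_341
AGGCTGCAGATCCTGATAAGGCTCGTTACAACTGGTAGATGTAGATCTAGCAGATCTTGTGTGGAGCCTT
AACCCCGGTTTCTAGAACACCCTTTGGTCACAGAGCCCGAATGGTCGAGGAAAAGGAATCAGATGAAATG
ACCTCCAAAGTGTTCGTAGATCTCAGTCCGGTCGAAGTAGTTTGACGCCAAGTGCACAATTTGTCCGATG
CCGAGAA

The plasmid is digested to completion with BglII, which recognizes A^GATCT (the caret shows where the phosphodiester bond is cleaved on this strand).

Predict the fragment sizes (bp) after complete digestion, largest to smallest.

106, 102, 9 bp

BglII sites (AGATCT) start at positions 43, 52, 158.
BglII cuts after the first base of each site, so after positions 43, 52, 158.
Circular molecule, 3 cuts → 3 fragments:
  44–52 → 9 bp
  53–158 → 106 bp
  159–217 then 1–43 → 59 + 43 = 102 bp
Sorted largest to smallest: 106, 102, 9 bp.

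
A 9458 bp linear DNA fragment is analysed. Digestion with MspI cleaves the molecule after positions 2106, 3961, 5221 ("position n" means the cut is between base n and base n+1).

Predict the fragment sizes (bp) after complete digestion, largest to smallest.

4237, 2106, 1855, 1260 bp

Linear molecule, 3 cuts → 4 fragments:
  2106 − 0 = 2106 bp
  3961 − 2106 = 1855 bp
  5221 − 3961 = 1260 bp
  9458 − 5221 = 4237 bp
Sorted largest to smallest: 4237, 2106, 1855, 1260 bp.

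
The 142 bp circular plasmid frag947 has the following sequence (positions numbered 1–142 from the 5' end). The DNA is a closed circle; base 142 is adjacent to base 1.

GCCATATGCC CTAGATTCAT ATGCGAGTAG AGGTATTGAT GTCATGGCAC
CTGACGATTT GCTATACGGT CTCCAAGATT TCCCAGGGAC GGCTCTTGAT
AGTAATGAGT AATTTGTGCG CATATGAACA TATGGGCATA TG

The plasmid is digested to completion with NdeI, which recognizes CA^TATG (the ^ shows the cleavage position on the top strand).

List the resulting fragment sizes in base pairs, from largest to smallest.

103, 15, 8, 8, 8 bp

NdeI sites (CATATG) start at positions 3, 18, 121, 129, 137.
NdeI cuts after base 2 of each site, so after positions 4, 19, 122, 130, 138.
Circular molecule, 5 cuts → 5 fragments:
  5–19 → 15 bp
  20–122 → 103 bp
  123–130 → 8 bp
  131–138 → 8 bp
  139–142 then 1–4 → 4 + 4 = 8 bp
Sorted largest to smallest: 103, 15, 8, 8, 8 bp.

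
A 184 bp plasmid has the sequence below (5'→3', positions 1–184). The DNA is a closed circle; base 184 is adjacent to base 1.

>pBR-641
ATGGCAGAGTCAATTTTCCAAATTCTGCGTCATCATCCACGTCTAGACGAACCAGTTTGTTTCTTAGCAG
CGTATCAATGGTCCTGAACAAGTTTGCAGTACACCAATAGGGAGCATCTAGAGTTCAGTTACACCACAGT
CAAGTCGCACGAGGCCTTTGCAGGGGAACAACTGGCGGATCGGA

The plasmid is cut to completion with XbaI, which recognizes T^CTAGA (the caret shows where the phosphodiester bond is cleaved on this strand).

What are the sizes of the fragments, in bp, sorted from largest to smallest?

109, 75 bp

XbaI sites (TCTAGA) start at positions 42, 117.
XbaI cuts after the first base of each site, so after positions 42, 117.
Circular molecule, 2 cuts → 2 fragments:
  43–117 → 75 bp
  118–184 then 1–42 → 67 + 42 = 109 bp
Sorted largest to smallest: 109, 75 bp.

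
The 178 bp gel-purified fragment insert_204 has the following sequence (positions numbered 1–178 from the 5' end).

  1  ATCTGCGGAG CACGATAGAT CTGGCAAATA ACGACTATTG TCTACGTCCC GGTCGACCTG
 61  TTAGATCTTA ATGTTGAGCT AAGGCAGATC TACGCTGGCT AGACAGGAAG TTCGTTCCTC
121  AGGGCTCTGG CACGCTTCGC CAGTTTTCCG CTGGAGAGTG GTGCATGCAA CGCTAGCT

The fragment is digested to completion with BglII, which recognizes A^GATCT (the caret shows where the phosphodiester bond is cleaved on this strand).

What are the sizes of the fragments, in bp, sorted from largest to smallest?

BglII sites (AGATCT) start at positions 17, 63, 86.
BglII cuts after the first base of each site, so after positions 17, 63, 86.
Linear molecule, 3 cuts → 4 fragments:
  1–17 → 17 bp
  18–63 → 46 bp
  64–86 → 23 bp
  87–178 → 92 bp
Sorted largest to smallest: 92, 46, 23, 17 bp.

92, 46, 23, 17 bp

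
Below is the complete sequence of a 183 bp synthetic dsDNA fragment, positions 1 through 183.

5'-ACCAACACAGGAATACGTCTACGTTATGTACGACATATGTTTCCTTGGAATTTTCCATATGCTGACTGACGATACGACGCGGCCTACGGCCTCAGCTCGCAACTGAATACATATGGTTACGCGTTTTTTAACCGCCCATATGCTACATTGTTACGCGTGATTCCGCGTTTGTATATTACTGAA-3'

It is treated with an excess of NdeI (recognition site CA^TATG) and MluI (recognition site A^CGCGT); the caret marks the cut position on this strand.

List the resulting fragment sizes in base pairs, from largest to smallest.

NdeI sites (CATATG) start at positions 34, 56, 110, 137.
NdeI cuts after base 2 of each site, so after positions 35, 57, 111, 138.
MluI sites (ACGCGT) start at positions 119, 153.
MluI cuts after the first base of each site, so after positions 119, 153.
Combined cut positions: 35, 57, 111, 119, 138, 153.
Linear molecule, 6 cuts → 7 fragments:
  1–35 → 35 bp
  36–57 → 22 bp
  58–111 → 54 bp
  112–119 → 8 bp
  120–138 → 19 bp
  139–153 → 15 bp
  154–183 → 30 bp
Sorted largest to smallest: 54, 35, 30, 22, 19, 15, 8 bp.

54, 35, 30, 22, 19, 15, 8 bp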